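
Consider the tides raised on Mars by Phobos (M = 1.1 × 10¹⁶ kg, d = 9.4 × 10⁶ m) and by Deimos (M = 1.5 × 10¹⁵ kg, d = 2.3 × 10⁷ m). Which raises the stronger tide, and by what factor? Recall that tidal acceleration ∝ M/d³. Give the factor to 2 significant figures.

Phobos, by a factor of ≈ 110

The tide-raising term goes as M/d³ (the gradient of a 1/d² field).
Phobos: (1.1 × 10¹⁶) / (9.4 × 10⁶)³ = 1.324 × 10⁻⁵
Deimos: (1.5 × 10¹⁵) / (2.3 × 10⁷)³ = 1.233 × 10⁻⁷
Ratio (larger/smaller) = 110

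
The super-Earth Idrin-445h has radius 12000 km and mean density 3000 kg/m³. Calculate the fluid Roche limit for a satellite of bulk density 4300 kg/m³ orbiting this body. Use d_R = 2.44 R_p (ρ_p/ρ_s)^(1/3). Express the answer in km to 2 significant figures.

26000 km

d_R = 2.44 × 12000 km × (3000/4300)^(1/3)
    = 26000 km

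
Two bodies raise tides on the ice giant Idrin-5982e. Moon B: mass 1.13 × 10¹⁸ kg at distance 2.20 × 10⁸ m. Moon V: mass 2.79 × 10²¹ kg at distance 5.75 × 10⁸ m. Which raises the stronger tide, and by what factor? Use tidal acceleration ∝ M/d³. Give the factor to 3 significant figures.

Tidal stretch scales as M/d³; compute that for each body.
Moon B: (1.13 × 10¹⁸) / (2.20 × 10⁸)³ = 1.061 × 10⁻⁷
Moon V: (2.79 × 10²¹) / (5.75 × 10⁸)³ = 1.468 × 10⁻⁵
Ratio (larger/smaller) = 138

Moon V, by a factor of ≈ 138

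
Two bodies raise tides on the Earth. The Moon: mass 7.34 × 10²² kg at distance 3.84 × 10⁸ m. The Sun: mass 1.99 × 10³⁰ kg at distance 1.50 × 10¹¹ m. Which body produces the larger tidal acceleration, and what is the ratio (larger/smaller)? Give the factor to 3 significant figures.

The Moon, by a factor of ≈ 2.20

Tidal stretch scales as M/d³; compute that for each body.
The Moon: (7.34 × 10²²) / (3.84 × 10⁸)³ = 1.296 × 10⁻³
The Sun: (1.99 × 10³⁰) / (1.50 × 10¹¹)³ = 5.896 × 10⁻⁴
Ratio (larger/smaller) = 2.20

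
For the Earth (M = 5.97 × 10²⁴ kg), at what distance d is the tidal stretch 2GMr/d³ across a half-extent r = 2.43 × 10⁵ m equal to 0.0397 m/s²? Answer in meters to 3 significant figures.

2GMr/d³ = a_tidal  ⇒  d = (2GMr / a_tidal)^(1/3)
d = (2 × 6.674×10⁻¹¹ × (5.97 × 10²⁴) × (2.43 × 10⁵) / (0.0397))^(1/3)
  = 1.70 × 10⁷ m

1.70 × 10⁷ m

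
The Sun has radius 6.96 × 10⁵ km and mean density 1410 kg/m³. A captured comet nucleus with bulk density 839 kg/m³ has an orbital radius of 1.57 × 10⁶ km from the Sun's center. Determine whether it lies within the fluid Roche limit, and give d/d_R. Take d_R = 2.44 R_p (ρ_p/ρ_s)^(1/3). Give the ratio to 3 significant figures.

d_R = 2.44 × (6.96 × 10⁵ km) × (1410/839)^(1/3) = 2.019 × 10⁶ km
d/d_R = (1.57 × 10⁶) / (2.019 × 10⁶) = 0.778
Since d/d_R < 1, the body is inside the Roche limit.

inside; d/d_R ≈ 0.778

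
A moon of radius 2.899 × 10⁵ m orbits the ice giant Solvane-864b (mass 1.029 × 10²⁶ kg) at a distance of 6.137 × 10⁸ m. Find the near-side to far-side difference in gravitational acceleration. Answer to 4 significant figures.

3.445 × 10⁻⁵ m/s²

Δg = 4GMr/d³
   = 4 × (6.674 × 10⁻¹¹) × (1.029 × 10²⁶) × (2.899 × 10⁵) / (6.137 × 10⁸)³
   = 3.445 × 10⁻⁵ m/s²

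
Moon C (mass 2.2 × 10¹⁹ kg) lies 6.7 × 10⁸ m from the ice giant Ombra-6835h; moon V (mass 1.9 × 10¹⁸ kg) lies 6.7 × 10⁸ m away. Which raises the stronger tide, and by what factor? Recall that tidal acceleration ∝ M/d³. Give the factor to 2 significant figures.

Moon C, by a factor of ≈ 12

Tidal stretch scales as M/d³; compute that for each body.
Moon C: (2.2 × 10¹⁹) / (6.7 × 10⁸)³ = 7.315 × 10⁻⁸
Moon V: (1.9 × 10¹⁸) / (6.7 × 10⁸)³ = 6.317 × 10⁻⁹
Ratio (larger/smaller) = 12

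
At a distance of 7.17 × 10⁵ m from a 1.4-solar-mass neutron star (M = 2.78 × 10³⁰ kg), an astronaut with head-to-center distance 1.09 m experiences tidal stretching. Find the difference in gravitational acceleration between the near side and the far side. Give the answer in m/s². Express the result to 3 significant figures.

Δa = 4GMr/d³
   = 4 × (6.674 × 10⁻¹¹) × (2.78 × 10³⁰) × (1.09) / (7.17 × 10⁵)³
   = 2.19 × 10³ m/s²

2.19 × 10³ m/s²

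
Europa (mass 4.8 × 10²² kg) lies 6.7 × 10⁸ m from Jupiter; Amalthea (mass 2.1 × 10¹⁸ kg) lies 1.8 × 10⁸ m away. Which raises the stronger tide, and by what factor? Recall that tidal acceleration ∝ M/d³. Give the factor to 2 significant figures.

The tide-raising term goes as M/d³ (the gradient of a 1/d² field).
Europa: (4.8 × 10²²) / (6.7 × 10⁸)³ = 1.596 × 10⁻⁴
Amalthea: (2.1 × 10¹⁸) / (1.8 × 10⁸)³ = 3.601 × 10⁻⁷
Ratio (larger/smaller) = 440

Europa, by a factor of ≈ 440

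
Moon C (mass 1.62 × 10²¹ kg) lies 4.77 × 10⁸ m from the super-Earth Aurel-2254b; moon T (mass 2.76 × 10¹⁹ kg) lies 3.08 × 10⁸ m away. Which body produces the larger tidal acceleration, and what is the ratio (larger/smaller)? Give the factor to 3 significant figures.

The tide-raising term goes as M/d³ (the gradient of a 1/d² field).
Moon C: (1.62 × 10²¹) / (4.77 × 10⁸)³ = 1.493 × 10⁻⁵
Moon T: (2.76 × 10¹⁹) / (3.08 × 10⁸)³ = 9.446 × 10⁻⁷
Ratio (larger/smaller) = 15.8

Moon C, by a factor of ≈ 15.8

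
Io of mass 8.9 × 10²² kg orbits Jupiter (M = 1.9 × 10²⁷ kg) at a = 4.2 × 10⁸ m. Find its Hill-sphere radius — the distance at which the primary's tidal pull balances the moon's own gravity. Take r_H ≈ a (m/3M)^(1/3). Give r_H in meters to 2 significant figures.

r_H ≈ a (m/3M)^(1/3)
    = (4.2 × 10⁸) × (8.9 × 10²² / (3 × 1.9 × 10²⁷))^(1/3)
    = 1.0 × 10⁷ m

1.0 × 10⁷ m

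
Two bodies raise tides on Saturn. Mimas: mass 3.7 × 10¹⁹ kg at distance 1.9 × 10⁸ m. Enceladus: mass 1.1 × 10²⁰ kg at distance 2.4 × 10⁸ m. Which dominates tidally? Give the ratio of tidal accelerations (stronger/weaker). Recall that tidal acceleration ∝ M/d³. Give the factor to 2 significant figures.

Enceladus, by a factor of ≈ 1.5

Compare M/d³ for the two perturbers:
Mimas: (3.7 × 10¹⁹) / (1.9 × 10⁸)³ = 5.394 × 10⁻⁶
Enceladus: (1.1 × 10²⁰) / (2.4 × 10⁸)³ = 7.957 × 10⁻⁶
Ratio (larger/smaller) = 1.5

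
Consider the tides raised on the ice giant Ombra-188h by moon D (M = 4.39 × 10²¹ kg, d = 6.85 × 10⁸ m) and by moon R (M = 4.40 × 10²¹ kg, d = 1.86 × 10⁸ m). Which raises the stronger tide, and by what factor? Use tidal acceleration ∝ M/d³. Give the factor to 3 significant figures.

The tide-raising term goes as M/d³ (the gradient of a 1/d² field).
Moon D: (4.39 × 10²¹) / (6.85 × 10⁸)³ = 1.366 × 10⁻⁵
Moon R: (4.40 × 10²¹) / (1.86 × 10⁸)³ = 6.838 × 10⁻⁴
Ratio (larger/smaller) = 50.1

Moon R, by a factor of ≈ 50.1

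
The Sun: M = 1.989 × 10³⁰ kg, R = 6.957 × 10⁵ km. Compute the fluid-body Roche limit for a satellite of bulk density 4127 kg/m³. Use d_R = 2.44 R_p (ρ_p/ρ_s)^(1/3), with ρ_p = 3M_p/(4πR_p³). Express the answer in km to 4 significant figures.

ρ_p = 3M_p/(4πR_p³) = 3 × (1.989 × 10³⁰) / (4π × (6.957 × 10⁸ m)³) = 1410 kg/m³
d_R = 2.44 × 6.957 × 10⁵ km × (1410/4127)^(1/3)
    = 1.187 × 10⁶ km

1.187 × 10⁶ km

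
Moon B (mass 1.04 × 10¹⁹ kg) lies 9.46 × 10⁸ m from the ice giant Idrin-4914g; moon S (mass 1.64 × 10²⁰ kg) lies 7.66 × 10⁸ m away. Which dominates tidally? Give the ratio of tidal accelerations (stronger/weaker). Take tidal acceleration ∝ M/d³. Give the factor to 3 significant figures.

Compare M/d³ for the two perturbers:
Moon B: (1.04 × 10¹⁹) / (9.46 × 10⁸)³ = 1.228 × 10⁻⁸
Moon S: (1.64 × 10²⁰) / (7.66 × 10⁸)³ = 3.649 × 10⁻⁷
Ratio (larger/smaller) = 29.7

Moon S, by a factor of ≈ 29.7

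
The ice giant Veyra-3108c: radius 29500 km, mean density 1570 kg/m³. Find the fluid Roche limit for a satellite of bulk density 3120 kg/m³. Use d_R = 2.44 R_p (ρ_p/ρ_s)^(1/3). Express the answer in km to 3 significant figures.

57300 km

d_R = 2.44 × 29500 km × (1570/3120)^(1/3)
    = 57300 km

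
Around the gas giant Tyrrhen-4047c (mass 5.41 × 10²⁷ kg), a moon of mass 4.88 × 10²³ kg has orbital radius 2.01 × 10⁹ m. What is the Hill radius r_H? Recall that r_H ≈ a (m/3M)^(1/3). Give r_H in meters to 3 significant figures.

6.25 × 10⁷ m

r_H ≈ a (m/3M)^(1/3)
    = (2.01 × 10⁹) × (4.88 × 10²³ / (3 × 5.41 × 10²⁷))^(1/3)
    = 6.25 × 10⁷ m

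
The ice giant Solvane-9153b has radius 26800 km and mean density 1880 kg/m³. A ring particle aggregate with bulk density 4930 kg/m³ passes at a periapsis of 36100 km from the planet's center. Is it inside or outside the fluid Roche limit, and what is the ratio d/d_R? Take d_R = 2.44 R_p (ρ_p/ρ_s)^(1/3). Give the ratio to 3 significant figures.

inside; d/d_R ≈ 0.761

d_R = 2.44 × (26800 km) × (1880/4930)^(1/3) = 47420 km
d/d_R = (36100) / (47420) = 0.761
Since d/d_R < 1, the body is inside the Roche limit.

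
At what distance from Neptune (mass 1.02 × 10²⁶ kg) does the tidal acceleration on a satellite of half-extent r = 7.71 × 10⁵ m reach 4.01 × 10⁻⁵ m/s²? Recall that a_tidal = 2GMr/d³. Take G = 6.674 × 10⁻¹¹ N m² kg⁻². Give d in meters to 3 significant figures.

2GMr/d³ = a_tidal  ⇒  d = (2GMr / a_tidal)^(1/3)
d = (2 × 6.674×10⁻¹¹ × (1.02 × 10²⁶) × (7.71 × 10⁵) / (4.01 × 10⁻⁵))^(1/3)
  = 6.40 × 10⁸ m

6.40 × 10⁸ m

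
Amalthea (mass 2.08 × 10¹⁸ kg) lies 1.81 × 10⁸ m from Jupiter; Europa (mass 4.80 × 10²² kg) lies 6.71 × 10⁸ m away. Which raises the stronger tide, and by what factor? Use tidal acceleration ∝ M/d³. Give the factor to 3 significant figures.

Tidal stretch scales as M/d³; compute that for each body.
Amalthea: (2.08 × 10¹⁸) / (1.81 × 10⁸)³ = 3.508 × 10⁻⁷
Europa: (4.80 × 10²²) / (6.71 × 10⁸)³ = 1.589 × 10⁻⁴
Ratio (larger/smaller) = 453

Europa, by a factor of ≈ 453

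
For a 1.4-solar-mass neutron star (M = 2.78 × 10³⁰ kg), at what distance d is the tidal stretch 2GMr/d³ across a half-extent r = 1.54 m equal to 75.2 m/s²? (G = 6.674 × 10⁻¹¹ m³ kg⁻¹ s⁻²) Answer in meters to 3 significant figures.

2GMr/d³ = a_tidal  ⇒  d = (2GMr / a_tidal)^(1/3)
d = (2 × 6.674×10⁻¹¹ × (2.78 × 10³⁰) × (1.54) / (75.2))^(1/3)
  = 1.97 × 10⁶ m

1.97 × 10⁶ m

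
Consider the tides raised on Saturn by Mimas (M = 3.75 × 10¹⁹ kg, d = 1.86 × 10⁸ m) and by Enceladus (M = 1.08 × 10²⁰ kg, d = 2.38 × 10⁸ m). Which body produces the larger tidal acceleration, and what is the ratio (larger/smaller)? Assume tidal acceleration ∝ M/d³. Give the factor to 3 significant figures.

Enceladus, by a factor of ≈ 1.37

Tidal acceleration ∝ M/d³, so compare M/d³ for each.
Mimas: (3.75 × 10¹⁹) / (1.86 × 10⁸)³ = 5.828 × 10⁻⁶
Enceladus: (1.08 × 10²⁰) / (2.38 × 10⁸)³ = 8.011 × 10⁻⁶
Ratio (larger/smaller) = 1.37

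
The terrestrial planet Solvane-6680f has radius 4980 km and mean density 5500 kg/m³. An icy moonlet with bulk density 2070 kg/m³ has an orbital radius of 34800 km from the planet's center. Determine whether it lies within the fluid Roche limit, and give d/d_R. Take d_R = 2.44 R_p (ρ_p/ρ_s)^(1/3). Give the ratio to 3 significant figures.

outside; d/d_R ≈ 2.07

d_R = 2.44 × (4980 km) × (5500/2070)^(1/3) = 16830 km
d/d_R = (34800) / (16830) = 2.07
Since d/d_R > 1, the body is outside the Roche limit.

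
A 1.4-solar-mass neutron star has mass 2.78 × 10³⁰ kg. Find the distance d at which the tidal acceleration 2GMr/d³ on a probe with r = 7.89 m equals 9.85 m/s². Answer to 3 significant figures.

6.67 × 10⁶ m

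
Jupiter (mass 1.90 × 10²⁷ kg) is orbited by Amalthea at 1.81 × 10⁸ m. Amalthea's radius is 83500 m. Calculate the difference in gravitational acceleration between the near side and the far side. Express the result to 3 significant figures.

Near-to-far spans 2r, so the tidal difference is twice the near-to-center value: 4GMr/d³.
Δg = 4GMr/d³
   = 4 × (6.674 × 10⁻¹¹) × (1.90 × 10²⁷) × (83500) / (1.81 × 10⁸)³
   = 7.14 × 10⁻³ m/s²

7.14 × 10⁻³ m/s²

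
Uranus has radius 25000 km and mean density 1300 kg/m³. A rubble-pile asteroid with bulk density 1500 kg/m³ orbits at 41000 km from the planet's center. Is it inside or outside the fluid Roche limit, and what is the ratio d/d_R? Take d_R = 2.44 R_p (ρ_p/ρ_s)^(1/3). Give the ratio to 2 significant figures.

inside; d/d_R ≈ 0.70

d_R = 2.44 × (25000 km) × (1300/1500)^(1/3) = 58160 km
d/d_R = (41000) / (58160) = 0.70
Since d/d_R < 1, the body is inside the Roche limit.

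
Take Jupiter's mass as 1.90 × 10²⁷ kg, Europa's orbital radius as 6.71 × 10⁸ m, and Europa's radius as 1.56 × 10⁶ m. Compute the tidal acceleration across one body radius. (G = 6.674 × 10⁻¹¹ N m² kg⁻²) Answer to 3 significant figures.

Since r ≪ d, expand the inverse-square field across one radius to get the leading 2GMr/d³ term.
Δg = 2GMr/d³
   = 2 × (6.674 × 10⁻¹¹) × (1.90 × 10²⁷) × (1.56 × 10⁶) / (6.71 × 10⁸)³
   = 1.31 × 10⁻³ m/s²

1.31 × 10⁻³ m/s²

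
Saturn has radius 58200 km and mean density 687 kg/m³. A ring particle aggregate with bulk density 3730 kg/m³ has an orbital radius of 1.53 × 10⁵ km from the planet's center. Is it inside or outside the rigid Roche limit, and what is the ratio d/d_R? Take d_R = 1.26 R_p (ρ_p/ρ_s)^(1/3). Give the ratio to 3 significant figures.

d_R = 1.26 × (58200 km) × (687/3730)^(1/3) = 41720 km
d/d_R = (1.53 × 10⁵) / (41720) = 3.67
Since d/d_R > 1, the body is outside the Roche limit.

outside; d/d_R ≈ 3.67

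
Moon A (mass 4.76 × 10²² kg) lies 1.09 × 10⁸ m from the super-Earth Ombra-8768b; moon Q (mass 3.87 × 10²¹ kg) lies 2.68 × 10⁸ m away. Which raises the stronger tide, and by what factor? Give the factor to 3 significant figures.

Moon A, by a factor of ≈ 183

Tidal stretch scales as M/d³; compute that for each body.
Moon A: (4.76 × 10²²) / (1.09 × 10⁸)³ = 3.676 × 10⁻²
Moon Q: (3.87 × 10²¹) / (2.68 × 10⁸)³ = 2.011 × 10⁻⁴
Ratio (larger/smaller) = 183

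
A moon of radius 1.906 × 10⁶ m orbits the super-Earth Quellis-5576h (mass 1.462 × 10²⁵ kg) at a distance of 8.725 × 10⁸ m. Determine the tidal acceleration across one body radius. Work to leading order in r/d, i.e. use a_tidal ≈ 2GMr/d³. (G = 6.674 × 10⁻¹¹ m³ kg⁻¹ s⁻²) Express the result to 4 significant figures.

a_tidal = 2GMr/d³
        = 2 × (6.674 × 10⁻¹¹) × (1.462 × 10²⁵) × (1.906 × 10⁶) / (8.725 × 10⁸)³
        = 5.600 × 10⁻⁶ m/s²

5.600 × 10⁻⁶ m/s²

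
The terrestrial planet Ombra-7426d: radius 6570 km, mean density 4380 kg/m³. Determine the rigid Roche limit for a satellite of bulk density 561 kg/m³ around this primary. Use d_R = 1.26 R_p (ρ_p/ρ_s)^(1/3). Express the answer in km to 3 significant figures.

d_R = 1.26 × 6570 km × (4380/561)^(1/3)
    = 16400 km

16400 km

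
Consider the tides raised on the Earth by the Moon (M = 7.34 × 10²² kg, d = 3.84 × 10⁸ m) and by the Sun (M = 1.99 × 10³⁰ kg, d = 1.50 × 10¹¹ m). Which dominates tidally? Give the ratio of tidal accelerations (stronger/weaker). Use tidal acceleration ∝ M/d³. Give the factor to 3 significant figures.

Tidal acceleration ∝ M/d³, so compare M/d³ for each.
The Moon: (7.34 × 10²²) / (3.84 × 10⁸)³ = 1.296 × 10⁻³
The Sun: (1.99 × 10³⁰) / (1.50 × 10¹¹)³ = 5.896 × 10⁻⁴
Ratio (larger/smaller) = 2.20

The Moon, by a factor of ≈ 2.20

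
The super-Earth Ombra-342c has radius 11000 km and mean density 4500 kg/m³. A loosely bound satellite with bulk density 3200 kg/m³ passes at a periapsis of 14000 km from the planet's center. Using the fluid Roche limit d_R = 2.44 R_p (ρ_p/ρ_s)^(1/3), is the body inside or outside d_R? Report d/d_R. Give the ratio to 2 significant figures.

inside; d/d_R ≈ 0.47

d_R = 2.44 × (11000 km) × (4500/3200)^(1/3) = 30070 km
d/d_R = (14000) / (30070) = 0.47
Since d/d_R < 1, the body is inside the Roche limit.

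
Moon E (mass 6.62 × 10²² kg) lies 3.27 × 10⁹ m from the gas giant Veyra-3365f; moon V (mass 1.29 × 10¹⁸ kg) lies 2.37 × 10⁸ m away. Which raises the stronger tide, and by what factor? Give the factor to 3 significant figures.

Tidal acceleration ∝ M/d³, so compare M/d³ for each.
Moon E: (6.62 × 10²²) / (3.27 × 10⁹)³ = 1.893 × 10⁻⁶
Moon V: (1.29 × 10¹⁸) / (2.37 × 10⁸)³ = 9.690 × 10⁻⁸
Ratio (larger/smaller) = 19.5

Moon E, by a factor of ≈ 19.5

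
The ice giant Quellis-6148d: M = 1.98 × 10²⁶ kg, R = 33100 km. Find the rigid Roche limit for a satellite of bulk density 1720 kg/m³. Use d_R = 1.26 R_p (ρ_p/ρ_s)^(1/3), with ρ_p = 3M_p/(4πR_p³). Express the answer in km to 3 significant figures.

ρ_p = 3M_p/(4πR_p³) = 3 × (1.98 × 10²⁶) / (4π × (3.31 × 10⁷ m)³) = 1300 kg/m³
d_R = 1.26 × 33100 km × (1300/1720)^(1/3)
    = 38000 km

38000 km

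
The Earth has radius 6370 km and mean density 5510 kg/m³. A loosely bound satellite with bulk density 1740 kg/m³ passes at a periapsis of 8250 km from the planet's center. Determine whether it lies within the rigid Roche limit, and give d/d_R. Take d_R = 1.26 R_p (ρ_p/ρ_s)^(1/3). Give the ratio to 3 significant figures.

inside; d/d_R ≈ 0.700

d_R = 1.26 × (6370 km) × (5510/1740)^(1/3) = 11790 km
d/d_R = (8250) / (11790) = 0.700
Since d/d_R < 1, the body is inside the Roche limit.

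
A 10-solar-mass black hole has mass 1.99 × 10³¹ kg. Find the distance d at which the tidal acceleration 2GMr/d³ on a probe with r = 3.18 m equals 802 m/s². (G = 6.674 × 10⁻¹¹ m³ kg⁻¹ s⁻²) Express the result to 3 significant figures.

2GMr/d³ = a_tidal  ⇒  d = (2GMr / a_tidal)^(1/3)
d = (2 × 6.674×10⁻¹¹ × (1.99 × 10³¹) × (3.18) / (802))^(1/3)
  = 2.19 × 10⁶ m

2.19 × 10⁶ m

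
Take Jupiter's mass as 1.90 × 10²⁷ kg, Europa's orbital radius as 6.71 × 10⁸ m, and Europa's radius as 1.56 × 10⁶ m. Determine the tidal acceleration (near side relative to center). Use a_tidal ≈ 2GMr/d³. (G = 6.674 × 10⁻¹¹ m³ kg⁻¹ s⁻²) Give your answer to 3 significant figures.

1.31 × 10⁻³ m/s²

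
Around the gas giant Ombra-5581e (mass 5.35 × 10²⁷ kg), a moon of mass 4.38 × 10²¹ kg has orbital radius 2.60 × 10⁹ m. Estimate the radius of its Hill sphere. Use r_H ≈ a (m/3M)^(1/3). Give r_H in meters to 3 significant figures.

1.69 × 10⁷ m

r_H ≈ a (m/3M)^(1/3)
    = (2.60 × 10⁹) × (4.38 × 10²¹ / (3 × 5.35 × 10²⁷))^(1/3)
    = 1.69 × 10⁷ m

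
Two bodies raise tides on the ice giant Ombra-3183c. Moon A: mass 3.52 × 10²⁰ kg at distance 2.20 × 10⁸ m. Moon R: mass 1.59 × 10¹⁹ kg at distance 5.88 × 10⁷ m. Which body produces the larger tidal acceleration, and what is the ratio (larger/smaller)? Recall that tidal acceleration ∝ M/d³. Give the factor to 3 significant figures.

Moon R, by a factor of ≈ 2.37

The tide-raising term goes as M/d³ (the gradient of a 1/d² field).
Moon A: (3.52 × 10²⁰) / (2.20 × 10⁸)³ = 3.306 × 10⁻⁵
Moon R: (1.59 × 10¹⁹) / (5.88 × 10⁷)³ = 7.821 × 10⁻⁵
Ratio (larger/smaller) = 2.37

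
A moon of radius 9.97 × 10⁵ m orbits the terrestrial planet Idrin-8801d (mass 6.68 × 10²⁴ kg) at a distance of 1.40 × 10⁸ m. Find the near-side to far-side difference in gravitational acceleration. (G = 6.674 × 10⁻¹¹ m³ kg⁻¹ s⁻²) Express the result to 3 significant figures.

6.48 × 10⁻⁴ m/s²

The field gradient is 2GM/d³; across the full diameter 2r the difference is 4GMr/d³.
Δa = 4GMr/d³
   = 4 × (6.674 × 10⁻¹¹) × (6.68 × 10²⁴) × (9.97 × 10⁵) / (1.40 × 10⁸)³
   = 6.48 × 10⁻⁴ m/s²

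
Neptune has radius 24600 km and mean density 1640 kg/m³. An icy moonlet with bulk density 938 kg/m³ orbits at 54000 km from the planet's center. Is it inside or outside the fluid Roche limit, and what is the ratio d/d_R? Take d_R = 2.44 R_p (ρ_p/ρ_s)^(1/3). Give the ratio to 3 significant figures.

d_R = 2.44 × (24600 km) × (1640/938)^(1/3) = 72310 km
d/d_R = (54000) / (72310) = 0.747
Since d/d_R < 1, the body is inside the Roche limit.

inside; d/d_R ≈ 0.747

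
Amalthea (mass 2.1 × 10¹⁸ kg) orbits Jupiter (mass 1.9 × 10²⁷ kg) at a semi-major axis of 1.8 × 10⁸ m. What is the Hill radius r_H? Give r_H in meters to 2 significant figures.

1.3 × 10⁵ m

r_H ≈ a (m/3M)^(1/3)
    = (1.8 × 10⁸) × (2.1 × 10¹⁸ / (3 × 1.9 × 10²⁷))^(1/3)
    = 1.3 × 10⁵ m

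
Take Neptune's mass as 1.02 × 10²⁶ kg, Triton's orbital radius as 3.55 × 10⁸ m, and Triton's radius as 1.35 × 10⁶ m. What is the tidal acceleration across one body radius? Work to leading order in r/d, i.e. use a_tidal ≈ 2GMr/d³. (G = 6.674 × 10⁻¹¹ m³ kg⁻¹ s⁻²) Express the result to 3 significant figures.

Differencing GM/(d−r)² and GM/d² to first order in r/d gives 2GMr/d³.
a_tidal = 2GMr/d³
        = 2 × (6.674 × 10⁻¹¹) × (1.02 × 10²⁶) × (1.35 × 10⁶) / (3.55 × 10⁸)³
        = 4.11 × 10⁻⁴ m/s²

4.11 × 10⁻⁴ m/s²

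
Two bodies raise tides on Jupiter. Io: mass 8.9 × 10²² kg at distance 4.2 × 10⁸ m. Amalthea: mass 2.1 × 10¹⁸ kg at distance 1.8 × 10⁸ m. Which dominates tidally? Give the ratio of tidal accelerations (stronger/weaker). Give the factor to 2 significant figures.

Io, by a factor of ≈ 3300

Tidal stretch scales as M/d³; compute that for each body.
Io: (8.9 × 10²²) / (4.2 × 10⁸)³ = 1.201 × 10⁻³
Amalthea: (2.1 × 10¹⁸) / (1.8 × 10⁸)³ = 3.601 × 10⁻⁷
Ratio (larger/smaller) = 3300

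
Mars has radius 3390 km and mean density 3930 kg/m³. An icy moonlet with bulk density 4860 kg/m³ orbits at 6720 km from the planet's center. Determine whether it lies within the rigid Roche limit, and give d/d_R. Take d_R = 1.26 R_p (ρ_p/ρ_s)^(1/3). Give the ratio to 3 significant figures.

outside; d/d_R ≈ 1.69

d_R = 1.26 × (3390 km) × (3930/4860)^(1/3) = 3979 km
d/d_R = (6720) / (3979) = 1.69
Since d/d_R > 1, the body is outside the Roche limit.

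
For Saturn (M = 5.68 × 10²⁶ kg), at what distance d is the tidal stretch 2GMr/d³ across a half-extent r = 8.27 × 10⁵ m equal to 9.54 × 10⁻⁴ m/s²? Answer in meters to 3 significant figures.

4.04 × 10⁸ m

2GMr/d³ = a_tidal  ⇒  d = (2GMr / a_tidal)^(1/3)
d = (2 × 6.674×10⁻¹¹ × (5.68 × 10²⁶) × (8.27 × 10⁵) / (9.54 × 10⁻⁴))^(1/3)
  = 4.04 × 10⁸ m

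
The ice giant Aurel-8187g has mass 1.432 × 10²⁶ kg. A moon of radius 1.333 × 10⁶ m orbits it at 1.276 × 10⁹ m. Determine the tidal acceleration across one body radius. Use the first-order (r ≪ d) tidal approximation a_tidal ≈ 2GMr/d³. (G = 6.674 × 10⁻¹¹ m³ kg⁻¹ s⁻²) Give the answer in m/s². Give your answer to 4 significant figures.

Since r ≪ d, expand the inverse-square field across one radius to get the leading 2GMr/d³ term.
a_tidal = 2GMr/d³
        = 2 × (6.674 × 10⁻¹¹) × (1.432 × 10²⁶) × (1.333 × 10⁶) / (1.276 × 10⁹)³
        = 1.226 × 10⁻⁵ m/s²

1.226 × 10⁻⁵ m/s²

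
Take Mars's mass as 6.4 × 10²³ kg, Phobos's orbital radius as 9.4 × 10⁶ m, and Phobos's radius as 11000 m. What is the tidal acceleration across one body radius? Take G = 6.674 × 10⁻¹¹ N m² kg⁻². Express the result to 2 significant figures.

1.1 × 10⁻³ m/s²

a_tidal = 2GMr/d³
        = 2 × (6.674 × 10⁻¹¹) × (6.4 × 10²³) × (11000) / (9.4 × 10⁶)³
        = 1.1 × 10⁻³ m/s²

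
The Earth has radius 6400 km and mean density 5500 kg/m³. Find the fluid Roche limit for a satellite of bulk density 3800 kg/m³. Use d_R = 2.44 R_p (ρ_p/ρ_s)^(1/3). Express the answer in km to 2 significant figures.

18000 km

d_R = 2.44 × 6400 km × (5500/3800)^(1/3)
    = 18000 km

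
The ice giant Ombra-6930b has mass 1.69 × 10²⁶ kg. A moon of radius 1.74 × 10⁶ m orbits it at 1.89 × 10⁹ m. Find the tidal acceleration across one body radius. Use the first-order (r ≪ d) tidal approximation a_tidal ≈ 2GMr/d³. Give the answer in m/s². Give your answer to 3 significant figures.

a_tidal = 2GMr/d³
        = 2 × (6.674 × 10⁻¹¹) × (1.69 × 10²⁶) × (1.74 × 10⁶) / (1.89 × 10⁹)³
        = 5.81 × 10⁻⁶ m/s²

5.81 × 10⁻⁶ m/s²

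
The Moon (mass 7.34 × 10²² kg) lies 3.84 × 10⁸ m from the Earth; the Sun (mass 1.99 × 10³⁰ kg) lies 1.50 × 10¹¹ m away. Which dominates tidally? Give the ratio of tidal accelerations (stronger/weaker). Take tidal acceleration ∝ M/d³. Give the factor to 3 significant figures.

The tide-raising term goes as M/d³ (the gradient of a 1/d² field).
The Moon: (7.34 × 10²²) / (3.84 × 10⁸)³ = 1.296 × 10⁻³
The Sun: (1.99 × 10³⁰) / (1.50 × 10¹¹)³ = 5.896 × 10⁻⁴
Ratio (larger/smaller) = 2.20

The Moon, by a factor of ≈ 2.20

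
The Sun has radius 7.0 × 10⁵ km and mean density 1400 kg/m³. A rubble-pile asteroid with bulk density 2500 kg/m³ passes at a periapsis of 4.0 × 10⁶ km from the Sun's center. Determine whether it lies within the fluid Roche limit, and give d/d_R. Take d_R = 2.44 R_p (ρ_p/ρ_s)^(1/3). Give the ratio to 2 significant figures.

d_R = 2.44 × (7.0 × 10⁵ km) × (1400/2500)^(1/3) = 1.408 × 10⁶ km
d/d_R = (4.0 × 10⁶) / (1.408 × 10⁶) = 2.8
Since d/d_R > 1, the body is outside the Roche limit.

outside; d/d_R ≈ 2.8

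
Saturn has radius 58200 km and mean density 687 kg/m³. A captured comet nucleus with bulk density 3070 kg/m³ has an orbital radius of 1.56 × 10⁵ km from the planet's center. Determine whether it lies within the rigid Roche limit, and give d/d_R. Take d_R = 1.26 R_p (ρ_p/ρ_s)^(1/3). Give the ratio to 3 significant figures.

outside; d/d_R ≈ 3.50

d_R = 1.26 × (58200 km) × (687/3070)^(1/3) = 44520 km
d/d_R = (1.56 × 10⁵) / (44520) = 3.50
Since d/d_R > 1, the body is outside the Roche limit.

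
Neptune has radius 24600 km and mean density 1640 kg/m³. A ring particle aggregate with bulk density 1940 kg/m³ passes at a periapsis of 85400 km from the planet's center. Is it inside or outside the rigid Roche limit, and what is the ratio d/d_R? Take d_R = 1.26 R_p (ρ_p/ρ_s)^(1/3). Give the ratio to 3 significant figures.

outside; d/d_R ≈ 2.91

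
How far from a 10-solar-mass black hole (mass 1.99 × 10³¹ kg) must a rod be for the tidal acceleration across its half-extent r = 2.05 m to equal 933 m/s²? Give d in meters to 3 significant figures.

1.80 × 10⁶ m

2GMr/d³ = a_tidal  ⇒  d = (2GMr / a_tidal)^(1/3)
d = (2 × 6.674×10⁻¹¹ × (1.99 × 10³¹) × (2.05) / (933))^(1/3)
  = 1.80 × 10⁶ m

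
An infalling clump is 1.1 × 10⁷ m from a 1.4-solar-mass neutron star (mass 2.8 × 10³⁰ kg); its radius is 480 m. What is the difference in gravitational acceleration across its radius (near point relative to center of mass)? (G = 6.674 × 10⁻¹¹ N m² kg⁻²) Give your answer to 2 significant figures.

1.3 × 10² m/s²

a_tidal = 2GMr/d³
        = 2 × (6.674 × 10⁻¹¹) × (2.8 × 10³⁰) × (480) / (1.1 × 10⁷)³
        = 1.3 × 10² m/s²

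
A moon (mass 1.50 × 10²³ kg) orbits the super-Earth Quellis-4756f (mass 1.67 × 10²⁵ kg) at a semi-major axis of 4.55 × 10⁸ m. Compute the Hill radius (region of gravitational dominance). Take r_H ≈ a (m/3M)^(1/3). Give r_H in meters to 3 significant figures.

6.56 × 10⁷ m

r_H ≈ a (m/3M)^(1/3)
    = (4.55 × 10⁸) × (1.50 × 10²³ / (3 × 1.67 × 10²⁵))^(1/3)
    = 6.56 × 10⁷ m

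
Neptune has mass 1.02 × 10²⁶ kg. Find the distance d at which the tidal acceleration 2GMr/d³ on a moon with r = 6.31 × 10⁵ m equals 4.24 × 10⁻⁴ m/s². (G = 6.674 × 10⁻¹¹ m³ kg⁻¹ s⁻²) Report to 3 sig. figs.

2.73 × 10⁸ m

2GMr/d³ = a_tidal  ⇒  d = (2GMr / a_tidal)^(1/3)
d = (2 × 6.674×10⁻¹¹ × (1.02 × 10²⁶) × (6.31 × 10⁵) / (4.24 × 10⁻⁴))^(1/3)
  = 2.73 × 10⁸ m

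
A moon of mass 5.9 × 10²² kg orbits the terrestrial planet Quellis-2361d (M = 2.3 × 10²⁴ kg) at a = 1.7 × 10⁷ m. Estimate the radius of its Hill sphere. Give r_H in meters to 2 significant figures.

r_H ≈ a (m/3M)^(1/3)
    = (1.7 × 10⁷) × (5.9 × 10²² / (3 × 2.3 × 10²⁴))^(1/3)
    = 3.5 × 10⁶ m

3.5 × 10⁶ m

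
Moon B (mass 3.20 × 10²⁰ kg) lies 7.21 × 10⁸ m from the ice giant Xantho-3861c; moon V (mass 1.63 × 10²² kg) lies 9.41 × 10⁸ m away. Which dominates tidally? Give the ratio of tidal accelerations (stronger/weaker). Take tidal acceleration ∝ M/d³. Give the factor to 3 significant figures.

Tidal acceleration ∝ M/d³, so compare M/d³ for each.
Moon B: (3.20 × 10²⁰) / (7.21 × 10⁸)³ = 8.538 × 10⁻⁷
Moon V: (1.63 × 10²²) / (9.41 × 10⁸)³ = 1.956 × 10⁻⁵
Ratio (larger/smaller) = 22.9

Moon V, by a factor of ≈ 22.9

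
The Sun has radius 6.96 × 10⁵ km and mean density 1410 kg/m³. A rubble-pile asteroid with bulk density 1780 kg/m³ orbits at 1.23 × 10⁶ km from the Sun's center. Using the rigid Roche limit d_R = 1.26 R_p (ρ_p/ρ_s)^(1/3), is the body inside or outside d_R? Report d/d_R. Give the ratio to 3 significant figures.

outside; d/d_R ≈ 1.52

d_R = 1.26 × (6.96 × 10⁵ km) × (1410/1780)^(1/3) = 8.114 × 10⁵ km
d/d_R = (1.23 × 10⁶) / (8.114 × 10⁵) = 1.52
Since d/d_R > 1, the body is outside the Roche limit.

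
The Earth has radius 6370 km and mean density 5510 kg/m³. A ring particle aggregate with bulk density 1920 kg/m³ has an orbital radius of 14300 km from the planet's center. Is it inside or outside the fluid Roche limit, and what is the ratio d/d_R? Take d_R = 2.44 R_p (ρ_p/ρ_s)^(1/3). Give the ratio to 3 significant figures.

inside; d/d_R ≈ 0.647

d_R = 2.44 × (6370 km) × (5510/1920)^(1/3) = 22090 km
d/d_R = (14300) / (22090) = 0.647
Since d/d_R < 1, the body is inside the Roche limit.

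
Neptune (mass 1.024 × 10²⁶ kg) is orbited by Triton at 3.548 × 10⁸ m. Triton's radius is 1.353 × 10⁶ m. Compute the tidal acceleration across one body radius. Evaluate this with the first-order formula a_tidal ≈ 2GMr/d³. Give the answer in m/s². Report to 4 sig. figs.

Δa = 2GMr/d³
   = 2 × (6.674 × 10⁻¹¹) × (1.024 × 10²⁶) × (1.353 × 10⁶) / (3.548 × 10⁸)³
   = 4.141 × 10⁻⁴ m/s²

4.141 × 10⁻⁴ m/s²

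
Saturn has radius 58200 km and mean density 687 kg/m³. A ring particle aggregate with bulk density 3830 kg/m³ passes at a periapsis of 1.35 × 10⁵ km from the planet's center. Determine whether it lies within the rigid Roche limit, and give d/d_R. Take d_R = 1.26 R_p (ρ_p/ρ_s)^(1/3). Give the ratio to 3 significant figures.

d_R = 1.26 × (58200 km) × (687/3830)^(1/3) = 41360 km
d/d_R = (1.35 × 10⁵) / (41360) = 3.26
Since d/d_R > 1, the body is outside the Roche limit.

outside; d/d_R ≈ 3.26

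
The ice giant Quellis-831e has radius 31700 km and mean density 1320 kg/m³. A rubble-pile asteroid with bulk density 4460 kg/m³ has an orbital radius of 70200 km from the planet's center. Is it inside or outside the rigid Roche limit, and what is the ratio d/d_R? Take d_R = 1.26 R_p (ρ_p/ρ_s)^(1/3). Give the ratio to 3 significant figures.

outside; d/d_R ≈ 2.64

d_R = 1.26 × (31700 km) × (1320/4460)^(1/3) = 26620 km
d/d_R = (70200) / (26620) = 2.64
Since d/d_R > 1, the body is outside the Roche limit.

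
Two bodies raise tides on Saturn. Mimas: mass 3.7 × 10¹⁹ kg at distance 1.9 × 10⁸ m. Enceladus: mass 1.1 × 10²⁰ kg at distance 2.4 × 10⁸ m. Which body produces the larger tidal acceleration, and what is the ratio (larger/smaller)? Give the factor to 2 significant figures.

Compare M/d³ for the two perturbers:
Mimas: (3.7 × 10¹⁹) / (1.9 × 10⁸)³ = 5.394 × 10⁻⁶
Enceladus: (1.1 × 10²⁰) / (2.4 × 10⁸)³ = 7.957 × 10⁻⁶
Ratio (larger/smaller) = 1.5

Enceladus, by a factor of ≈ 1.5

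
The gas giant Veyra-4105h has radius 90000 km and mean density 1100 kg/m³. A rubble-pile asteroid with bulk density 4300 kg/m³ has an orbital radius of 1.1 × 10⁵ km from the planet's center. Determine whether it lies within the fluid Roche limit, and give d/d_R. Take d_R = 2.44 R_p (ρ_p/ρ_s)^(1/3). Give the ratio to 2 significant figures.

inside; d/d_R ≈ 0.79

d_R = 2.44 × (90000 km) × (1100/4300)^(1/3) = 1.394 × 10⁵ km
d/d_R = (1.1 × 10⁵) / (1.394 × 10⁵) = 0.79
Since d/d_R < 1, the body is inside the Roche limit.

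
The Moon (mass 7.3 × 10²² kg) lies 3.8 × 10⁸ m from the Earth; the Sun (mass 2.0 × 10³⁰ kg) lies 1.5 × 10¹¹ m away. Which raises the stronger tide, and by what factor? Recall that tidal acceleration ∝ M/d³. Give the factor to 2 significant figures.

The Moon, by a factor of ≈ 2.2

The tide-raising term goes as M/d³ (the gradient of a 1/d² field).
The Moon: (7.3 × 10²²) / (3.8 × 10⁸)³ = 1.330 × 10⁻³
The Sun: (2.0 × 10³⁰) / (1.5 × 10¹¹)³ = 5.926 × 10⁻⁴
Ratio (larger/smaller) = 2.2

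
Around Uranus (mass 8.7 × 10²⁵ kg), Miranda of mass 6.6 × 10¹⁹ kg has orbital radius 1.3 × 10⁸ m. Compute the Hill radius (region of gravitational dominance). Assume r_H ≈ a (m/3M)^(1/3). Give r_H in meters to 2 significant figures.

r_H ≈ a (m/3M)^(1/3)
    = (1.3 × 10⁸) × (6.6 × 10¹⁹ / (3 × 8.7 × 10²⁵))^(1/3)
    = 8.2 × 10⁵ m

8.2 × 10⁵ m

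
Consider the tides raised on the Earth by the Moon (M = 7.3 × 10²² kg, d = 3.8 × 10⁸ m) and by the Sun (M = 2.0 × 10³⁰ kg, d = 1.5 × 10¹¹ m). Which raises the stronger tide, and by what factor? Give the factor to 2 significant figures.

Tidal acceleration ∝ M/d³, so compare M/d³ for each.
The Moon: (7.3 × 10²²) / (3.8 × 10⁸)³ = 1.330 × 10⁻³
The Sun: (2.0 × 10³⁰) / (1.5 × 10¹¹)³ = 5.926 × 10⁻⁴
Ratio (larger/smaller) = 2.2

The Moon, by a factor of ≈ 2.2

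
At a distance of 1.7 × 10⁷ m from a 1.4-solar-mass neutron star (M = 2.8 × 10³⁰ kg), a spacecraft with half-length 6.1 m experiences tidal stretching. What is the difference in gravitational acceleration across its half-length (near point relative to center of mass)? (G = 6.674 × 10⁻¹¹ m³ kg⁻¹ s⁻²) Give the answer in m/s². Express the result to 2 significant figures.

4.6 × 10⁻¹ m/s²

The tidal stretch is the gradient of GM/d² times the body's extent r, hence the 1/d³ dependence.
Δa = 2GMr/d³
   = 2 × (6.674 × 10⁻¹¹) × (2.8 × 10³⁰) × (6.1) / (1.7 × 10⁷)³
   = 4.6 × 10⁻¹ m/s²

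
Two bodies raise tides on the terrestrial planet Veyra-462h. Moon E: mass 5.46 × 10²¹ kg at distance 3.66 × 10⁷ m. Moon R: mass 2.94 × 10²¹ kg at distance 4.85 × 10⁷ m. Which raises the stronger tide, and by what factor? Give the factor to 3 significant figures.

Compare M/d³ for the two perturbers:
Moon E: (5.46 × 10²¹) / (3.66 × 10⁷)³ = 1.114 × 10⁻¹
Moon R: (2.94 × 10²¹) / (4.85 × 10⁷)³ = 2.577 × 10⁻²
Ratio (larger/smaller) = 4.32

Moon E, by a factor of ≈ 4.32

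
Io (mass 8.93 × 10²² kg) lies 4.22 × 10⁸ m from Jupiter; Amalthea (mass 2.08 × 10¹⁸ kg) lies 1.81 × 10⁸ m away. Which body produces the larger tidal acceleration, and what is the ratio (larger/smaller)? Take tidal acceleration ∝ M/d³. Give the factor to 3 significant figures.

Tidal acceleration ∝ M/d³, so compare M/d³ for each.
Io: (8.93 × 10²²) / (4.22 × 10⁸)³ = 1.188 × 10⁻³
Amalthea: (2.08 × 10¹⁸) / (1.81 × 10⁸)³ = 3.508 × 10⁻⁷
Ratio (larger/smaller) = 3390

Io, by a factor of ≈ 3390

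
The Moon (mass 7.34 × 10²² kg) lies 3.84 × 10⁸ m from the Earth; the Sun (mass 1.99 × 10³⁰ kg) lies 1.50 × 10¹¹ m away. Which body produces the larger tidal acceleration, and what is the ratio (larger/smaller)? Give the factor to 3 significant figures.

Tidal acceleration ∝ M/d³, so compare M/d³ for each.
The Moon: (7.34 × 10²²) / (3.84 × 10⁸)³ = 1.296 × 10⁻³
The Sun: (1.99 × 10³⁰) / (1.50 × 10¹¹)³ = 5.896 × 10⁻⁴
Ratio (larger/smaller) = 2.20

The Moon, by a factor of ≈ 2.20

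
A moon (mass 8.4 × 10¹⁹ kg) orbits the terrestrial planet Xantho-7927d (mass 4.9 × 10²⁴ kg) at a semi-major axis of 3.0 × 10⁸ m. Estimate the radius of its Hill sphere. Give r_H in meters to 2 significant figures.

5.4 × 10⁶ m

r_H ≈ a (m/3M)^(1/3)
    = (3.0 × 10⁸) × (8.4 × 10¹⁹ / (3 × 4.9 × 10²⁴))^(1/3)
    = 5.4 × 10⁶ m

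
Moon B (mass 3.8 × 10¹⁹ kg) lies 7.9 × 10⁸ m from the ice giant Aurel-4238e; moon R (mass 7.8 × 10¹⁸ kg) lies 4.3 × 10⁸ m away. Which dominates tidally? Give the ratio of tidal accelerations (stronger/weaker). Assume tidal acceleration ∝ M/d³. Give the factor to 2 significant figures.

The tide-raising term goes as M/d³ (the gradient of a 1/d² field).
Moon B: (3.8 × 10¹⁹) / (7.9 × 10⁸)³ = 7.707 × 10⁻⁸
Moon R: (7.8 × 10¹⁸) / (4.3 × 10⁸)³ = 9.810 × 10⁻⁸
Ratio (larger/smaller) = 1.3

Moon R, by a factor of ≈ 1.3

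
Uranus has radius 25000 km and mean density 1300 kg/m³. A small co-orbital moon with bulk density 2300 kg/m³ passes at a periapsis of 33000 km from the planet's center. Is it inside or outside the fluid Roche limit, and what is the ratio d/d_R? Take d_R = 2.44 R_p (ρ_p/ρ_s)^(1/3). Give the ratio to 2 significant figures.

inside; d/d_R ≈ 0.65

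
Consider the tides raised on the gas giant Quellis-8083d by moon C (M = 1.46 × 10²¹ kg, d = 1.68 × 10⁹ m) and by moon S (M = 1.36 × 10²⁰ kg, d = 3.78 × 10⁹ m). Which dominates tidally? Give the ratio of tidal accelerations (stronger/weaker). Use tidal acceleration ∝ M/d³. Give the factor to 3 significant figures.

Moon C, by a factor of ≈ 122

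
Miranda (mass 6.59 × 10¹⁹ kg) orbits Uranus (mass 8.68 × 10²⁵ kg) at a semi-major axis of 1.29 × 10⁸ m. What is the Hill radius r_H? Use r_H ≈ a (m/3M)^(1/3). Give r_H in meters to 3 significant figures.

8.16 × 10⁵ m

r_H ≈ a (m/3M)^(1/3)
    = (1.29 × 10⁸) × (6.59 × 10¹⁹ / (3 × 8.68 × 10²⁵))^(1/3)
    = 8.16 × 10⁵ m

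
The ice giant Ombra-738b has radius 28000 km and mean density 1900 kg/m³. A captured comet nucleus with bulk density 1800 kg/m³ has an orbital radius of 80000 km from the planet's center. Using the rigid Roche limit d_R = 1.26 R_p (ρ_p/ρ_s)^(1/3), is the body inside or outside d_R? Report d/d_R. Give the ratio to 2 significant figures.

d_R = 1.26 × (28000 km) × (1900/1800)^(1/3) = 35920 km
d/d_R = (80000) / (35920) = 2.2
Since d/d_R > 1, the body is outside the Roche limit.

outside; d/d_R ≈ 2.2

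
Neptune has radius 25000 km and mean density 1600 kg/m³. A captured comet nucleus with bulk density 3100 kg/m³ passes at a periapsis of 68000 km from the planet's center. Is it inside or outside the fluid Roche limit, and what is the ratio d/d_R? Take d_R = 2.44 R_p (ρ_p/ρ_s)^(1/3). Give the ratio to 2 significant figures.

outside; d/d_R ≈ 1.4

d_R = 2.44 × (25000 km) × (1600/3100)^(1/3) = 48930 km
d/d_R = (68000) / (48930) = 1.4
Since d/d_R > 1, the body is outside the Roche limit.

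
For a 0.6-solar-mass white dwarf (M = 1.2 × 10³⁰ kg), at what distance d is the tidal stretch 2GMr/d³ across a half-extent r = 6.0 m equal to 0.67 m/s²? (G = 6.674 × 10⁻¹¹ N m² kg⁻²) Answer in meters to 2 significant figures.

2GMr/d³ = a_tidal  ⇒  d = (2GMr / a_tidal)^(1/3)
d = (2 × 6.674×10⁻¹¹ × (1.2 × 10³⁰) × (6.0) / (0.67))^(1/3)
  = 1.1 × 10⁷ m

1.1 × 10⁷ m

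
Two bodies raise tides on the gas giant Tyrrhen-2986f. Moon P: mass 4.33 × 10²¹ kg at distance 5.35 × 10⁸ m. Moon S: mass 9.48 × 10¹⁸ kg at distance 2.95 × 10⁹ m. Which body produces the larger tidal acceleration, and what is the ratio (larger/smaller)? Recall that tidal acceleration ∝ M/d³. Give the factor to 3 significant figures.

Tidal stretch scales as M/d³; compute that for each body.
Moon P: (4.33 × 10²¹) / (5.35 × 10⁸)³ = 2.828 × 10⁻⁵
Moon S: (9.48 × 10¹⁸) / (2.95 × 10⁹)³ = 3.693 × 10⁻¹⁰
Ratio (larger/smaller) = 76600

Moon P, by a factor of ≈ 76600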